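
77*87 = 6699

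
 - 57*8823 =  - 502911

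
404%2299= 404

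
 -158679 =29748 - 188427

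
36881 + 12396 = 49277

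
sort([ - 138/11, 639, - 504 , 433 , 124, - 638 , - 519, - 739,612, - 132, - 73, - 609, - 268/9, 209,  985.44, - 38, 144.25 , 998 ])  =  [ - 739, - 638, - 609,-519, -504 ,-132, - 73,- 38, - 268/9 , - 138/11,124, 144.25,  209, 433,612,639,985.44 , 998 ]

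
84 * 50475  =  4239900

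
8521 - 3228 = 5293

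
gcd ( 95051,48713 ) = 1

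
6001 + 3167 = 9168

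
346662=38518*9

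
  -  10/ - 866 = 5/433 = 0.01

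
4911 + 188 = 5099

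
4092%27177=4092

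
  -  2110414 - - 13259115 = 11148701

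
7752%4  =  0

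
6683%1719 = 1526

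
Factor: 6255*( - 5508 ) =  - 2^2 * 3^6*5^1 * 17^1 * 139^1 = - 34452540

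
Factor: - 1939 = - 7^1 * 277^1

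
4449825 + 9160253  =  13610078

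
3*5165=15495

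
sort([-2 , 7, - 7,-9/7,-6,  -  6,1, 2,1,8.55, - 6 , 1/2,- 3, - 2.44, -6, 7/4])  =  [- 7 , - 6,-6,-6, -6, - 3, - 2.44, - 2, - 9/7,1/2, 1, 1, 7/4, 2,  7,8.55] 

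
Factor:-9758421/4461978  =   - 3252807/1487326=-2^( - 1 )*3^2*37^( - 1 ) * 73^1*101^ ( - 1 )*199^ ( - 1)*4951^1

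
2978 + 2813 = 5791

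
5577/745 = 5577/745= 7.49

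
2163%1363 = 800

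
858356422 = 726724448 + 131631974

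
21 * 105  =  2205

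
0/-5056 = 0/1 = - 0.00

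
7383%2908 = 1567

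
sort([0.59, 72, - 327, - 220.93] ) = [ - 327, - 220.93,0.59,72 ] 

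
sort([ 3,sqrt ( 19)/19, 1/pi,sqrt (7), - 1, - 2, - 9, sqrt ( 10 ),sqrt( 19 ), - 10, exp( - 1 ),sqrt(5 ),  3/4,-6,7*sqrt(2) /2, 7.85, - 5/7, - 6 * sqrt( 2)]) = [ - 10, - 9 ,- 6 * sqrt ( 2 ), -6 , - 2, - 1, - 5/7 , sqrt( 19 ) /19,  1/pi,exp(  -  1 ), 3/4,sqrt(5),  sqrt( 7 ),3,sqrt( 10 )  ,  sqrt(19) , 7 *sqrt (2 ) /2,7.85 ] 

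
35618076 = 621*57356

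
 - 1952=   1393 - 3345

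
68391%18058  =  14217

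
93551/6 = 93551/6 = 15591.83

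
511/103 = 511/103 = 4.96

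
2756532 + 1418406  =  4174938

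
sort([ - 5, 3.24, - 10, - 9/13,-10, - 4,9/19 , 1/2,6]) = [ - 10, - 10,  -  5, - 4 ,  -  9/13, 9/19,1/2,3.24, 6]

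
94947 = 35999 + 58948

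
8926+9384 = 18310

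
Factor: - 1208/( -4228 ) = 2^1*7^( - 1 )  =  2/7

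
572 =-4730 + 5302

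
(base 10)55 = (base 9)61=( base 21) 2D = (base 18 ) 31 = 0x37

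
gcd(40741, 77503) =1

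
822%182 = 94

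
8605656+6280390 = 14886046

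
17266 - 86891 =  -  69625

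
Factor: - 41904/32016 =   -  3^2 * 23^( - 1 )*29^( - 1)  *97^1 = - 873/667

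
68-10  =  58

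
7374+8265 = 15639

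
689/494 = 1+15/38 = 1.39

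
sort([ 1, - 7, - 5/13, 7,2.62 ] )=[ - 7 , - 5/13, 1 , 2.62,  7]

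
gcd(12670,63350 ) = 12670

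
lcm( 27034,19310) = 135170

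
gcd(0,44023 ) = 44023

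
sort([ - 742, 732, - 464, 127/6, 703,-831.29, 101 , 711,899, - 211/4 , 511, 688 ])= [-831.29, - 742, - 464, - 211/4, 127/6, 101, 511, 688,703,711, 732, 899]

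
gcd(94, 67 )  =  1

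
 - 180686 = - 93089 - 87597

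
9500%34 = 14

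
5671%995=696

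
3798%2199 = 1599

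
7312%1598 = 920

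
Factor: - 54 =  - 2^1*3^3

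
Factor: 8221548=2^2 * 3^1  *  37^1 * 18517^1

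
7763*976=7576688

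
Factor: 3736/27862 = 1868/13931  =  2^2*467^1*13931^( - 1)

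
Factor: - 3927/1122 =  -  2^( - 1)*7^1 = -7/2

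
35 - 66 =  - 31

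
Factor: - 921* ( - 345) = 317745 = 3^2 * 5^1 * 23^1*307^1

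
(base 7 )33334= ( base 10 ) 8404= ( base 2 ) 10000011010100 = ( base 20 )1104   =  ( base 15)2754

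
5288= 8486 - 3198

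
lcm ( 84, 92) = 1932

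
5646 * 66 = 372636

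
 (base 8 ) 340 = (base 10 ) 224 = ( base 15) ee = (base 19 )BF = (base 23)9H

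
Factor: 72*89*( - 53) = -339624 = - 2^3*3^2*53^1*89^1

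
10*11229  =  112290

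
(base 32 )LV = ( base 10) 703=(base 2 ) 1010111111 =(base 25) 133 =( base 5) 10303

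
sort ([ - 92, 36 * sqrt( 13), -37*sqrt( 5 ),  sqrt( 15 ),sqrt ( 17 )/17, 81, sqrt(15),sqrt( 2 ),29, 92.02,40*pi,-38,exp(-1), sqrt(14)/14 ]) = [ - 92, - 37 * sqrt( 5),  -  38,  sqrt(17)/17,sqrt(14)/14, exp(-1), sqrt( 2), sqrt( 15),  sqrt(15),  29, 81, 92.02, 40*pi,36*sqrt( 13)] 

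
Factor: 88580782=2^1*569^1 * 77839^1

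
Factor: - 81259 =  - 23^1*3533^1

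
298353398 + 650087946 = 948441344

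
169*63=10647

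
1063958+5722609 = 6786567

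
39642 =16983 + 22659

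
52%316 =52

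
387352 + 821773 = 1209125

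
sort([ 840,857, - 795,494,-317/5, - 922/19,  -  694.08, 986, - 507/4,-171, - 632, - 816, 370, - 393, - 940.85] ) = [- 940.85,-816,-795, - 694.08 , - 632,-393, - 171, - 507/4, - 317/5, - 922/19,370, 494, 840, 857 , 986]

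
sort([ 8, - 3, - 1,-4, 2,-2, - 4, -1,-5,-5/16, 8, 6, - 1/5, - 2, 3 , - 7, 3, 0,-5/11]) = [ - 7,-5,-4, - 4,-3,-2, - 2,-1,-1, - 5/11, - 5/16,  -  1/5,0 , 2, 3, 3, 6, 8,8 ]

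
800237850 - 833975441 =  - 33737591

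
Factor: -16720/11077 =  - 80/53 = - 2^4 * 5^1* 53^ (  -  1) 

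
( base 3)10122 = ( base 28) 3E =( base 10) 98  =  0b1100010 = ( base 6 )242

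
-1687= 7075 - 8762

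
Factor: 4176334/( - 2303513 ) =  -  2^1*563^1*3709^1*2303513^( - 1 ) 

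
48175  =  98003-49828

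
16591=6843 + 9748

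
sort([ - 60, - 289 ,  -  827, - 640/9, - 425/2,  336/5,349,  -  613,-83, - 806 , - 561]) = [ - 827, - 806, - 613, - 561, -289,-425/2, - 83, - 640/9, - 60 , 336/5,349]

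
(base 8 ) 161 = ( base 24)4h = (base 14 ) 81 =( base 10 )113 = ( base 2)1110001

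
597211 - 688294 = -91083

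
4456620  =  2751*1620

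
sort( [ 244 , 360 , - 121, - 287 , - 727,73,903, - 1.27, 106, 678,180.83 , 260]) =[ - 727, - 287, - 121, - 1.27,73, 106 , 180.83,  244, 260 , 360,678,903 ]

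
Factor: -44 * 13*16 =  - 9152 = - 2^6*11^1 * 13^1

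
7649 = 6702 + 947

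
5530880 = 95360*58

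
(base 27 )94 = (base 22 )B5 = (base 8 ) 367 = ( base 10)247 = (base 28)8n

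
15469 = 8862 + 6607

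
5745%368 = 225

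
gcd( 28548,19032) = 9516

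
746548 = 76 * 9823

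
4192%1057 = 1021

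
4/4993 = 4/4993=0.00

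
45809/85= 45809/85=538.93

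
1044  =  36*29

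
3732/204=18 +5/17 = 18.29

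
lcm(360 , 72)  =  360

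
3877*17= 65909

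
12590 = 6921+5669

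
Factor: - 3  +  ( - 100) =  - 103^1 = - 103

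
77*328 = 25256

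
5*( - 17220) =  - 86100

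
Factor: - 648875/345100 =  -2^( - 2)*5^1*7^( - 1)*17^( - 1)*179^1= - 895/476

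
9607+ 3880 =13487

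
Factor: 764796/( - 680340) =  - 5^( - 1)*29^( - 1 )*163^1 = -163/145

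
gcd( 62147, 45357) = 1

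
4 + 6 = 10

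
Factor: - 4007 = -4007^1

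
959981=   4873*197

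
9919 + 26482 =36401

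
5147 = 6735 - 1588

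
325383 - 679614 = -354231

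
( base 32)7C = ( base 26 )92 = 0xec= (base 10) 236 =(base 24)9K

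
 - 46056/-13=46056/13 = 3542.77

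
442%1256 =442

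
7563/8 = 945  +  3/8 = 945.38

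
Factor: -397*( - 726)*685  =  197432070 = 2^1*3^1*5^1*11^2*137^1*397^1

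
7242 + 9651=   16893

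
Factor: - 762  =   - 2^1*3^1*127^1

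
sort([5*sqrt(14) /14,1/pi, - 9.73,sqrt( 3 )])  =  [-9.73,1/pi,5*sqrt( 14 )/14, sqrt ( 3 )]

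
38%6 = 2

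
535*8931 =4778085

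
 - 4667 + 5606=939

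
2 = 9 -7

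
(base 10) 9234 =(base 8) 22022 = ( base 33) 8fr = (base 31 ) 9ir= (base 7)35631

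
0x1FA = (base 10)506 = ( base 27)IK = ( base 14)282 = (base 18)1a2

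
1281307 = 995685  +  285622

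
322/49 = 6 + 4/7 = 6.57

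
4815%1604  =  3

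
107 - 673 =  - 566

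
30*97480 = 2924400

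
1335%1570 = 1335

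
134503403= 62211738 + 72291665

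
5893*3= 17679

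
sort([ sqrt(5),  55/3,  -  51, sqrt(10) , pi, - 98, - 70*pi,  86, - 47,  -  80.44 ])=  [ - 70 * pi,  -  98,  -  80.44, - 51, - 47,sqrt(5),pi,sqrt( 10) , 55/3,86] 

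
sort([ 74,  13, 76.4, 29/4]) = [ 29/4 , 13, 74,76.4]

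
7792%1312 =1232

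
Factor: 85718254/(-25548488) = -42859127/12774244 = -  2^( - 2) * 7^( - 1)* 109^1 * 393203^1*456223^(-1)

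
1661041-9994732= - 8333691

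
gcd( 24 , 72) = 24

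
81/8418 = 27/2806=0.01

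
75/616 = 75/616 = 0.12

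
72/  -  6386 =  - 36/3193 = -0.01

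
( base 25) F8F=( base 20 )13JA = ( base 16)2576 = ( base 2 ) 10010101110110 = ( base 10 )9590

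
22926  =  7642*3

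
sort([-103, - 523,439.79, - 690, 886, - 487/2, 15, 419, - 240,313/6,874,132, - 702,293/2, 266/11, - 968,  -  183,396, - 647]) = [ - 968 ,-702, - 690,-647, - 523, - 487/2,  -  240, - 183, - 103, 15,266/11,313/6, 132,293/2, 396 , 419,439.79,  874, 886 ] 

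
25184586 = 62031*406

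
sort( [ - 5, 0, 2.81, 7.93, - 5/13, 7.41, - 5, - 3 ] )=[-5 , - 5,-3, - 5/13,0, 2.81, 7.41 , 7.93 ] 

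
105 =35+70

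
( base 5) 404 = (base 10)104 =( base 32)38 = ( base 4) 1220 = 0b1101000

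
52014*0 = 0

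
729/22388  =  729/22388 = 0.03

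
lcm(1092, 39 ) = 1092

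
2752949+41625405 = 44378354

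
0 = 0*33081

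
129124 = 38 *3398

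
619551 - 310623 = 308928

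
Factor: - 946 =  - 2^1*11^1 * 43^1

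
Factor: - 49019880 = - 2^3*3^1*5^1*7^1*13^1*67^2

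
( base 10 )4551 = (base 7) 16161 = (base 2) 1000111000111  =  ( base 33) 45U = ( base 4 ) 1013013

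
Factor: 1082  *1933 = 2^1*541^1*1933^1 = 2091506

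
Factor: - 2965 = - 5^1*593^1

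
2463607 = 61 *40387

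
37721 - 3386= 34335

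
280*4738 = 1326640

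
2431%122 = 113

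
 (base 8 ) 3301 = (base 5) 23404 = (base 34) 1gt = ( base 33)1JD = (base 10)1729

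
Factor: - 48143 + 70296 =22153^1 = 22153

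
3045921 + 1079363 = 4125284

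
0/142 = 0  =  0.00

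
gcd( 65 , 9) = 1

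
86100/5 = 17220=17220.00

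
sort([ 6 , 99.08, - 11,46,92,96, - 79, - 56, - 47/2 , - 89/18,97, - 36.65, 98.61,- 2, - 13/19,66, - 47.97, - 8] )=[ - 79, - 56, - 47.97 , - 36.65,-47/2,  -  11, - 8, - 89/18, - 2, - 13/19, 6,46,66,92  ,  96, 97,98.61, 99.08 ] 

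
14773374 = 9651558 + 5121816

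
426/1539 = 142/513  =  0.28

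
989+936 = 1925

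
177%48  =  33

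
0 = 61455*0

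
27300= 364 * 75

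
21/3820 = 21/3820 = 0.01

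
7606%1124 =862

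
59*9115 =537785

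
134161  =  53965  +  80196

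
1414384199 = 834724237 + 579659962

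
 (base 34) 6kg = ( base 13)3621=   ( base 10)7632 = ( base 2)1110111010000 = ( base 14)2AD2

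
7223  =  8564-1341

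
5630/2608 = 2815/1304 =2.16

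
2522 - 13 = 2509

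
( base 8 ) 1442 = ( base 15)387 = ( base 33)oa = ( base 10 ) 802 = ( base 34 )NK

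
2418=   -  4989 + 7407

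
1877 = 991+886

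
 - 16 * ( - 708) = 11328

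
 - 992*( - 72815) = 72232480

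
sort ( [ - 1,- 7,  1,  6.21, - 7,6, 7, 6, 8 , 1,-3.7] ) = [ - 7, - 7, - 3.7, - 1,1,  1,6,  6,  6.21, 7,8 ]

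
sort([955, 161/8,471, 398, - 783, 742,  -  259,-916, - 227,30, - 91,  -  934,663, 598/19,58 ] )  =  [ - 934,-916, - 783,  -  259, - 227,-91,161/8, 30, 598/19,58,  398 , 471,663, 742,955]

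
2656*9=23904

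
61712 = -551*(- 112) 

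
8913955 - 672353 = 8241602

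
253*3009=761277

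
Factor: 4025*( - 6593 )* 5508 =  -146164832100 = - 2^2 * 3^4*5^2 * 7^1*17^1 * 19^1 * 23^1*347^1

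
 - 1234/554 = -617/277= - 2.23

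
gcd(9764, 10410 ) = 2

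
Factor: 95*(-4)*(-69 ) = 2^2*3^1*5^1 * 19^1*23^1 = 26220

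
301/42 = 43/6=7.17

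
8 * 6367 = 50936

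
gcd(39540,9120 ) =60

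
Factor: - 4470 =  - 2^1*3^1*5^1*149^1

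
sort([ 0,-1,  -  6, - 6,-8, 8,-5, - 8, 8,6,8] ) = [ - 8, - 8 , - 6,- 6 ,  -  5, - 1,0, 6,8, 8,8]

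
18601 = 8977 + 9624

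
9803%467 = 463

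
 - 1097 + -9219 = - 10316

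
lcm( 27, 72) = 216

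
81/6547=81/6547  =  0.01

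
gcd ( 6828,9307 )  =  1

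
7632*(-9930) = - 75785760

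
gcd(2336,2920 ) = 584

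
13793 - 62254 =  - 48461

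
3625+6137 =9762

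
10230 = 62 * 165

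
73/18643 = 73/18643 = 0.00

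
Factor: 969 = 3^1*17^1*19^1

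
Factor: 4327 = 4327^1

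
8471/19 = 445  +  16/19 = 445.84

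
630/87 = 7 + 7/29=7.24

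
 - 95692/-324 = 295+28/81  =  295.35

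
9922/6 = 1653 + 2/3 = 1653.67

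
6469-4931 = 1538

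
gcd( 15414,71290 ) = 2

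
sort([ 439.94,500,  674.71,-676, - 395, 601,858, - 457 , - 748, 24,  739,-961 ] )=[-961,  -  748,-676, - 457 , - 395,24,439.94,500,601, 674.71, 739, 858 ]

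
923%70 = 13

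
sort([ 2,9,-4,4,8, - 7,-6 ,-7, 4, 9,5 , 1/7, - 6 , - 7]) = [- 7 , - 7, - 7, - 6,  -  6 ,-4,1/7,2,  4,4,5,8, 9,9]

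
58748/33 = 58748/33 = 1780.24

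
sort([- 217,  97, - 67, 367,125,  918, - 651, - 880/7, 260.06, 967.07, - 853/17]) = [ - 651, - 217,-880/7 , - 67, - 853/17, 97,125,260.06, 367, 918, 967.07 ]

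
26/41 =26/41 = 0.63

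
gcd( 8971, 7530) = 1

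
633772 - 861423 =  - 227651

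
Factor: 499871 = 19^1 * 26309^1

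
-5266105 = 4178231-9444336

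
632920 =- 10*( - 63292) 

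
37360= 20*1868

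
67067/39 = 1719  +  2/3 = 1719.67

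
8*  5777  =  46216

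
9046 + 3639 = 12685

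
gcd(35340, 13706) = 2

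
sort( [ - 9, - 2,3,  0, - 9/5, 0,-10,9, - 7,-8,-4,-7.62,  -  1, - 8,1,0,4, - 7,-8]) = [-10, - 9, - 8,-8 , - 8,  -  7.62,-7, - 7, - 4 , -2, -9/5,-1,0, 0,0,1,3 , 4,9 ]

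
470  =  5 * 94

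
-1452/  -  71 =20 + 32/71=20.45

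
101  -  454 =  - 353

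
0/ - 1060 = 0/1 = - 0.00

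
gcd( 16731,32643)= 117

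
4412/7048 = 1103/1762 =0.63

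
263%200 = 63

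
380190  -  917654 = - 537464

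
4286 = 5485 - 1199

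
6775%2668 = 1439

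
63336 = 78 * 812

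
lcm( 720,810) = 6480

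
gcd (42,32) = 2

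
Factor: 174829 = 174829^1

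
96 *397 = 38112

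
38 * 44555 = 1693090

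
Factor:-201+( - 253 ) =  - 2^1*227^1  =  -454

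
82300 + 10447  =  92747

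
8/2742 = 4/1371 = 0.00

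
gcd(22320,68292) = 36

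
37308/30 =1243 + 3/5 = 1243.60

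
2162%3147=2162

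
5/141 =5/141 = 0.04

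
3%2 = 1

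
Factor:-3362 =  - 2^1* 41^2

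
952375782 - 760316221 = 192059561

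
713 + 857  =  1570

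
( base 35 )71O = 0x21BA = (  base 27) BML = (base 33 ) 7ul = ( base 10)8634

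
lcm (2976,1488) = 2976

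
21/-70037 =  - 21/70037  =  - 0.00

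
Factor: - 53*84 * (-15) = 66780 = 2^2* 3^2*5^1 * 7^1*  53^1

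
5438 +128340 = 133778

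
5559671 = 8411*661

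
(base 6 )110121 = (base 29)aof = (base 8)21641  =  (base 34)7U9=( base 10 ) 9121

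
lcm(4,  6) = 12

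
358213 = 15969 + 342244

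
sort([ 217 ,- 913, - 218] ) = [ - 913, - 218,217]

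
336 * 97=32592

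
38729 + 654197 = 692926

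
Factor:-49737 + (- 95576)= - 7^1*20759^1 = -145313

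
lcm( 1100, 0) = 0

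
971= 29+942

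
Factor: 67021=67021^1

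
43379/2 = 43379/2 = 21689.50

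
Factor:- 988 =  -2^2*13^1*19^1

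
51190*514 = 26311660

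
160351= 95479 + 64872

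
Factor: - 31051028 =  - 2^2 * 7762757^1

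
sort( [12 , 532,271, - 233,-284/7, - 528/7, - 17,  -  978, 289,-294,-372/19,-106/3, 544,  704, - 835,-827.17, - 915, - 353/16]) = [ - 978, - 915, - 835,-827.17,-294, - 233,-528/7, - 284/7,-106/3, - 353/16,-372/19,-17,12, 271,289, 532,544,704]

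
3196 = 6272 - 3076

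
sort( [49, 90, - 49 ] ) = [ - 49,49,  90] 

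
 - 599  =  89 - 688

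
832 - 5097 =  - 4265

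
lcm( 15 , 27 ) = 135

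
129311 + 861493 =990804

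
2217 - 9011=- 6794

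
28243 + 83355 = 111598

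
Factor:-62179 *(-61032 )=3794908728 = 2^3*3^1*13^1*2543^1*4783^1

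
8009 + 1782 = 9791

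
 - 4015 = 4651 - 8666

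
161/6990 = 161/6990 = 0.02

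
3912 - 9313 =- 5401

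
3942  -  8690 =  - 4748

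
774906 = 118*6567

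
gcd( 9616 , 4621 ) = 1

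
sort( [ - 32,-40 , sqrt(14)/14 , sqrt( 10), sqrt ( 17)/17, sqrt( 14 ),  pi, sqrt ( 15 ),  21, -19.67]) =[ - 40, - 32, - 19.67, sqrt(17 ) /17,  sqrt( 14 ) /14,pi,sqrt(10 ),sqrt(14),sqrt ( 15) , 21 ] 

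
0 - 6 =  - 6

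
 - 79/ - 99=79/99 =0.80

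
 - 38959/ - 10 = 3895+9/10 = 3895.90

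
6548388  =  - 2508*( - 2611)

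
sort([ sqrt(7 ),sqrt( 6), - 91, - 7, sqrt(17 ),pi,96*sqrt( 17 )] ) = [ - 91,  -  7,sqrt(6), sqrt (7), pi,sqrt(17 ),96*sqrt ( 17)] 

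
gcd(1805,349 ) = 1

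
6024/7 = 860 + 4/7 = 860.57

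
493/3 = 493/3 = 164.33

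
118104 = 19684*6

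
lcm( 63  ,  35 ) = 315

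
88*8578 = 754864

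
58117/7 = 8302  +  3/7  =  8302.43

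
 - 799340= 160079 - 959419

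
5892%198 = 150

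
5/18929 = 5/18929= 0.00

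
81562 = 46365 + 35197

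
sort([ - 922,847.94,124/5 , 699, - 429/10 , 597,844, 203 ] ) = [ - 922,-429/10,124/5, 203,597  ,  699, 844 , 847.94] 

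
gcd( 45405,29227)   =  1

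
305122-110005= 195117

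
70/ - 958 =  - 1 +444/479 = - 0.07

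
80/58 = 40/29 = 1.38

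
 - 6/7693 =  - 1 + 7687/7693 = - 0.00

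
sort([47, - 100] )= [ -100, 47]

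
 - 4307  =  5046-9353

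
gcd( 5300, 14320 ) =20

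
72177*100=7217700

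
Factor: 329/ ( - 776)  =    -  2^( - 3) * 7^1*47^1*97^(-1 )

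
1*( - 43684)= - 43684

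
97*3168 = 307296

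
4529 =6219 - 1690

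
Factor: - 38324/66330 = -26/45 = -2^1*3^(-2)* 5^( - 1)*13^1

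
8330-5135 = 3195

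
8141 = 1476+6665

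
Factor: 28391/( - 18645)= - 2581/1695  =  -3^( - 1)*5^ ( - 1) * 29^1*89^1*113^( - 1)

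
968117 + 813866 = 1781983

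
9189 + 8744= 17933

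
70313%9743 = 2112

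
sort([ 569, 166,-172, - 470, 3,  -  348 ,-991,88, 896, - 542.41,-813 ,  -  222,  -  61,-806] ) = [ - 991, - 813, - 806,- 542.41, - 470, - 348,-222,-172 ,  -  61, 3, 88, 166,569, 896 ] 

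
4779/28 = 4779/28=170.68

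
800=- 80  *(- 10)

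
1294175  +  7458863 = 8753038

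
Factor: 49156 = 2^2*12289^1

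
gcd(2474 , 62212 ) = 2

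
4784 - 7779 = - 2995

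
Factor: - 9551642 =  - 2^1*19^1*251359^1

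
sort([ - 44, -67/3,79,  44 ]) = [ - 44,-67/3, 44,79 ]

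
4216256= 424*9944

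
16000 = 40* 400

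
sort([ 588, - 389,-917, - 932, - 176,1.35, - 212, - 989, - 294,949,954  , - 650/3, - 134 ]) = [ - 989, - 932, -917,  -  389, - 294, - 650/3, - 212, - 176, - 134,1.35, 588, 949, 954]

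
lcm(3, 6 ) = 6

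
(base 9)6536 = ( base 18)ef6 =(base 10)4812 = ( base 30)5ac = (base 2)1001011001100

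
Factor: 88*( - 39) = -2^3*3^1* 11^1*13^1 = - 3432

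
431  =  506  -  75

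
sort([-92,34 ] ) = [ - 92,34] 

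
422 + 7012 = 7434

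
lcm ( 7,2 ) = 14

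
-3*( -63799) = 191397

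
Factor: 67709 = 67709^1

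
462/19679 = 42/1789 = 0.02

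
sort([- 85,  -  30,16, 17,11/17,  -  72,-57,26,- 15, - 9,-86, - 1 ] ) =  [ - 86, - 85, - 72, - 57, - 30, - 15, - 9, - 1,11/17,16,17,26]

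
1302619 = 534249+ 768370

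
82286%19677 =3578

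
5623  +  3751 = 9374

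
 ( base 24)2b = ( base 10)59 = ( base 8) 73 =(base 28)23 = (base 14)43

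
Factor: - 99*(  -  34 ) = 2^1 * 3^2*11^1*17^1=3366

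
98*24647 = 2415406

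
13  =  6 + 7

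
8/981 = 8/981= 0.01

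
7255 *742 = 5383210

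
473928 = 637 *744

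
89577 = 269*333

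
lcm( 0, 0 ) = 0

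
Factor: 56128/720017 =2^6*821^( - 1) = 64/821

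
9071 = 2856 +6215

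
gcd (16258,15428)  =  2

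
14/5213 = 14/5213 = 0.00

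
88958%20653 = 6346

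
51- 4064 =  - 4013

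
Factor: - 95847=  - 3^1*43^1*743^1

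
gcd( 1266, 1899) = 633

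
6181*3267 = 20193327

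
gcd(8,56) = 8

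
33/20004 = 11/6668 = 0.00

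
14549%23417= 14549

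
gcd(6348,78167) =1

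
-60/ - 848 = 15/212=0.07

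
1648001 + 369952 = 2017953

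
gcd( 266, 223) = 1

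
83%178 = 83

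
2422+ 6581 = 9003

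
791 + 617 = 1408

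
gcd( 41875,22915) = 5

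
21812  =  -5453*( - 4 ) 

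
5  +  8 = 13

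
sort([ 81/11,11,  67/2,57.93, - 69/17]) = [ - 69/17,81/11, 11 , 67/2,57.93]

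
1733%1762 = 1733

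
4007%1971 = 65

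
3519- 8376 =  - 4857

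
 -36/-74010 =6/12335 = 0.00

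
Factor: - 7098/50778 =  - 3^( - 1 )*13^1*31^( - 1 )= - 13/93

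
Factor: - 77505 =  - 3^1*5^1*5167^1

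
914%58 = 44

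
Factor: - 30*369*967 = -10704690 = -2^1*3^3*5^1*41^1*967^1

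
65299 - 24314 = 40985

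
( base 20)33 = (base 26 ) 2b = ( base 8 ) 77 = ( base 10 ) 63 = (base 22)2J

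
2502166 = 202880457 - 200378291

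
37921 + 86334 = 124255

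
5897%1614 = 1055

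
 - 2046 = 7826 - 9872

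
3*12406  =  37218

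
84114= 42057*2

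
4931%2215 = 501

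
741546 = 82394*9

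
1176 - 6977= -5801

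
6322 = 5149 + 1173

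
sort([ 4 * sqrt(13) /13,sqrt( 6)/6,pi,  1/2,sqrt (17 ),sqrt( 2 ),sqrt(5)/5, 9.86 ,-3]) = [ - 3,sqrt (6) /6, sqrt(5 ) /5,1/2,4 * sqrt( 13 )/13,sqrt( 2), pi , sqrt(17 ),9.86]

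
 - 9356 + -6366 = -15722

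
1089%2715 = 1089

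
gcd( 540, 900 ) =180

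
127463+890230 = 1017693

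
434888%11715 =1433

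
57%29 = 28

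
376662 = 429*878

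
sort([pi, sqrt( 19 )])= [ pi, sqrt( 19 )]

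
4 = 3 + 1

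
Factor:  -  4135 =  - 5^1*827^1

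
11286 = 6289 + 4997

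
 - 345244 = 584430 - 929674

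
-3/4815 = -1/1605= -0.00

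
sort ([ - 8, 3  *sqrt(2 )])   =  [ - 8, 3 * sqrt(2)] 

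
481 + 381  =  862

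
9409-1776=7633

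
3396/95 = 35  +  71/95  =  35.75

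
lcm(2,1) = 2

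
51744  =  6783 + 44961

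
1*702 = 702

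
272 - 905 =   -  633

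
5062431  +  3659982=8722413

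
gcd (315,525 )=105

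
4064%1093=785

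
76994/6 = 38497/3 = 12832.33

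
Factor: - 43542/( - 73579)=2^1*3^2*11^ ( - 1)*41^1*59^1*6689^ ( - 1 ) 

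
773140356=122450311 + 650690045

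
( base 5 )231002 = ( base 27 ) b8h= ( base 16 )203c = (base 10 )8252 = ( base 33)7j2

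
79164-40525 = 38639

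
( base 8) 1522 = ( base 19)26E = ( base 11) 703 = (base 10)850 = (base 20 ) 22a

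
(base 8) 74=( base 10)60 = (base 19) 33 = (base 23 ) 2E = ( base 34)1q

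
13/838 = 13/838 = 0.02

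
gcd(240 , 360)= 120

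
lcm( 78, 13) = 78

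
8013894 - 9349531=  - 1335637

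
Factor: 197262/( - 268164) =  - 2^( - 1 )*191^ ( - 1)*281^1 = -  281/382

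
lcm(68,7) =476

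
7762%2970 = 1822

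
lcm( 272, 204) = 816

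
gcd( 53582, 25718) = 2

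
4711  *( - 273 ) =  - 1286103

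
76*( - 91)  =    -  6916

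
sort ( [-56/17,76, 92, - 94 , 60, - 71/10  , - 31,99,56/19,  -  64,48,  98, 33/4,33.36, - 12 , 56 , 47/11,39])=[ - 94 , - 64, - 31 , - 12, - 71/10 ,  -  56/17,56/19,47/11, 33/4 , 33.36,39,48 , 56 , 60 , 76, 92, 98,99 ]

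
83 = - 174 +257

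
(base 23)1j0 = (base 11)7A9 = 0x3c6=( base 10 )966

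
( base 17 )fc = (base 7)531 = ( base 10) 267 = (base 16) 10b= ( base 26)a7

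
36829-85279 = - 48450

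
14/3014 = 7/1507 =0.00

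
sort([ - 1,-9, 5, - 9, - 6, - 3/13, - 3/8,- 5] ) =[  -  9, - 9, - 6,-5, - 1, - 3/8,-3/13,5 ]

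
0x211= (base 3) 201121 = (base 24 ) M1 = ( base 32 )gh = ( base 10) 529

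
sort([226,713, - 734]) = [ - 734, 226, 713 ]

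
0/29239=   0 = 0.00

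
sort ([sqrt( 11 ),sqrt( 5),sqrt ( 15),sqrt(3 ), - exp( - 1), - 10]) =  [ - 10, - exp( - 1), sqrt( 3),sqrt( 5) , sqrt (11),sqrt ( 15)]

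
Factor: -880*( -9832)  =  2^7*5^1 * 11^1*1229^1=8652160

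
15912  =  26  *612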